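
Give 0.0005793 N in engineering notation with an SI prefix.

= 579.3 × 10^-6 N; 10^-6 is micro.

579.3 μN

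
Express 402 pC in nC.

0.402 nC

pico = 10⁻¹², nano = 10⁻⁹; factor is 10⁻³.
402 × 10⁻³ = 0.402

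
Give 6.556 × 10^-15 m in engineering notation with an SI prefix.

= 6.556 × 10^-15 m; 10^-15 is femto.

6.556 fm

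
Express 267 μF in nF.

267000 nF

micro = 10^-6, nano = 10^-9; factor is 10^3.
267 × 10^3 = 267000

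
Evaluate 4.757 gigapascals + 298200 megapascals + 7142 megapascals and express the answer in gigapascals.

310.099 gigapascals

In gigapascals:
  4.757 gigapascals → 4.757
  298200 megapascals = 298200 × 10⁻³ gigapascals = 298.2
  7142 megapascals = 7142 × 10⁻³ gigapascals = 7.142
Sum: 4.757 + 298.2 + 7.142 = 310.099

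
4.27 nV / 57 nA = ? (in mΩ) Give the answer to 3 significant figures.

74.9 mΩ

(4.27 × 10^-9) / (57 × 10^-9) = 0.074912 Ω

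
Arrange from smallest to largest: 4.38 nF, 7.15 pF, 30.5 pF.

4.38 nF = 0.00000000438 F
7.15 pF = 0.00000000000715 F
30.5 pF = 0.0000000000305 F

7.15 pF < 30.5 pF < 4.38 nF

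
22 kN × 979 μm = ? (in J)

22 × 10³ × 979 × 10⁻⁶ = 21538 × 10⁻³ J

21.538 J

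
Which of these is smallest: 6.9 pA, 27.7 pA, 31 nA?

6.9 pA

6.9 pA = 0.0000000000069 A
27.7 pA = 0.0000000000277 A
31 nA = 0.000000031 A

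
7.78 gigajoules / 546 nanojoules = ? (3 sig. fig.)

14200000000000000

(7.78e9) / (546e-9) = 0.01425e18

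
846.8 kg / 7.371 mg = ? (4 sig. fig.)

114900000

(846.8 × 10³) / (7.371 × 10⁻³) = 114.88 × 10⁶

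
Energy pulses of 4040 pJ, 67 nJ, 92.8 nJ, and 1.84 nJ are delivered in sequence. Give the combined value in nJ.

165.68 nJ

In nJ:
  4040 pJ = 4040e-3 nJ = 4.04
  67 nJ → 67
  92.8 nJ → 92.8
  1.84 nJ → 1.84
Sum: 4.04 + 67 + 92.8 + 1.84 = 165.68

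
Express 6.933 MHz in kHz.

6933 kHz

mega = 10^6, kilo = 10^3; factor is 10^3.
6.933 × 10^3 = 6933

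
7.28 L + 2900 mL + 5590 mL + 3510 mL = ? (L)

In L:
  7.28 L → 7.28
  2900 mL = 2900 × 10⁻³ L = 2.9
  5590 mL = 5590 × 10⁻³ L = 5.59
  3510 mL = 3510 × 10⁻³ L = 3.51
Sum: 7.28 + 2.9 + 5.59 + 3.51 = 19.28

19.28 L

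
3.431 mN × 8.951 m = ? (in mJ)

3.431e-3 × 8.951 = 30.710881e-3 J

30.710881 mJ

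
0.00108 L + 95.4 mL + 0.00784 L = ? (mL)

104.32 mL

In mL:
  0.00108 L = 0.00108 × 10^3 mL = 1.08
  95.4 mL → 95.4
  0.00784 L = 0.00784 × 10^3 mL = 7.84
Sum: 1.08 + 95.4 + 7.84 = 104.32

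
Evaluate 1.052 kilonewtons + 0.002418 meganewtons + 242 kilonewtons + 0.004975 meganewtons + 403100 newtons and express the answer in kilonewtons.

653.545 kilonewtons

In kilonewtons:
  1.052 kilonewtons → 1.052
  0.002418 meganewtons = 0.002418e3 kilonewtons = 2.418
  242 kilonewtons → 242
  0.004975 meganewtons = 0.004975e3 kilonewtons = 4.975
  403100 newtons = 403100e-3 kilonewtons = 403.1
Sum: 1.052 + 2.418 + 242 + 4.975 + 403.1 = 653.545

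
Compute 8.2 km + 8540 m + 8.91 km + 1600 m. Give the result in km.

27.25 km

In km:
  8.2 km → 8.2
  8540 m = 8540 × 10^-3 km = 8.54
  8.91 km → 8.91
  1600 m = 1600 × 10^-3 km = 1.6
Sum: 8.2 + 8.54 + 8.91 + 1.6 = 27.25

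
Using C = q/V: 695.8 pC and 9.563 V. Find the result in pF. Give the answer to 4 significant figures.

(695.8 × 10^-12) / (9.563) = 72.7596 × 10^-12 F

72.76 pF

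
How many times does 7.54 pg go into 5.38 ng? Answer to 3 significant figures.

(5.38 × 10^-9) / (7.54 × 10^-12) = 0.7135 × 10^3

714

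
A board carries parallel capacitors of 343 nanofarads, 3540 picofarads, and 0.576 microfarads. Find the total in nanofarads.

In nanofarads:
  343 nanofarads → 343
  3540 picofarads = 3540 × 10⁻³ nanofarads = 3.54
  0.576 microfarads = 0.576 × 10³ nanofarads = 576
Sum: 343 + 3.54 + 576 = 922.54

922.54 nanofarads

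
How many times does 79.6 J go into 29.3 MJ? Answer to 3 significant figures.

(29.3 × 10⁶) / (79.6) = 0.3681 × 10⁶

368000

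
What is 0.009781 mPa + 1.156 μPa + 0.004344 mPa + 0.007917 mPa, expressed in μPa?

23.198 μPa

In μPa:
  0.009781 mPa = 0.009781e3 μPa = 9.781
  1.156 μPa → 1.156
  0.004344 mPa = 0.004344e3 μPa = 4.344
  0.007917 mPa = 0.007917e3 μPa = 7.917
Sum: 9.781 + 1.156 + 4.344 + 7.917 = 23.198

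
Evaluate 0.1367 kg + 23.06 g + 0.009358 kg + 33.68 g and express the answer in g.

202.798 g

In g:
  0.1367 kg = 0.1367 × 10^3 g = 136.7
  23.06 g → 23.06
  0.009358 kg = 0.009358 × 10^3 g = 9.358
  33.68 g → 33.68
Sum: 136.7 + 23.06 + 9.358 + 33.68 = 202.798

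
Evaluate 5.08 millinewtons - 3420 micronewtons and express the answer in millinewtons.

1.66 millinewtons

In millinewtons:
  5.08 millinewtons → 5.08
  3420 micronewtons = 3420 × 10⁻³ millinewtons = 3.42
Difference: 5.08 - 3.42 = 1.66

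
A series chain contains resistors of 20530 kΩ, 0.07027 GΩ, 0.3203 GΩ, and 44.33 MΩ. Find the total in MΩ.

In MΩ:
  20530 kΩ = 20530 × 10^-3 MΩ = 20.53
  0.07027 GΩ = 0.07027 × 10^3 MΩ = 70.27
  0.3203 GΩ = 0.3203 × 10^3 MΩ = 320.3
  44.33 MΩ → 44.33
Sum: 20.53 + 70.27 + 320.3 + 44.33 = 455.43

455.43 MΩ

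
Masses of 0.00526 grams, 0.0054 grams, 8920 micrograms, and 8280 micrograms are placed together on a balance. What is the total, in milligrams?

27.86 milligrams

In milligrams:
  0.00526 grams = 0.00526e3 milligrams = 5.26
  0.0054 grams = 0.0054e3 milligrams = 5.4
  8920 micrograms = 8920e-3 milligrams = 8.92
  8280 micrograms = 8280e-3 milligrams = 8.28
Sum: 5.26 + 5.4 + 8.92 + 8.28 = 27.86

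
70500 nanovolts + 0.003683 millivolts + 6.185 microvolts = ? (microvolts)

In microvolts:
  70500 nanovolts = 70500 × 10^-3 microvolts = 70.5
  0.003683 millivolts = 0.003683 × 10^3 microvolts = 3.683
  6.185 microvolts → 6.185
Sum: 70.5 + 3.683 + 6.185 = 80.368

80.368 microvolts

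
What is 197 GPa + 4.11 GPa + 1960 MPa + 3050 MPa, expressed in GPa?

206.12 GPa

In GPa:
  197 GPa → 197
  4.11 GPa → 4.11
  1960 MPa = 1960e-3 GPa = 1.96
  3050 MPa = 3050e-3 GPa = 3.05
Sum: 197 + 4.11 + 1.96 + 3.05 = 206.12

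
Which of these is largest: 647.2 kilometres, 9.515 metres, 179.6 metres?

647.2 kilometres = 647200 metres
9.515 metres = 9.515 metres
179.6 metres = 179.6 metres

647.2 kilometres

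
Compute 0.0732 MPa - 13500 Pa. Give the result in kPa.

59.7 kPa

In kPa:
  0.0732 MPa = 0.0732e3 kPa = 73.2
  13500 Pa = 13500e-3 kPa = 13.5
Difference: 73.2 - 13.5 = 59.7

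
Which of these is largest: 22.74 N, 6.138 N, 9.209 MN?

9.209 MN

22.74 N = 22.74 N
6.138 N = 6.138 N
9.209 MN = 9209000 N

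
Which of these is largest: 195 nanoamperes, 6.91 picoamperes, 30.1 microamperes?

30.1 microamperes

195 nanoamperes = 0.000000195 amperes
6.91 picoamperes = 0.00000000000691 amperes
30.1 microamperes = 0.0000301 amperes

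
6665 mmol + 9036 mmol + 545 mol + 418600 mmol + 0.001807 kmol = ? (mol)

981.108 mol

In mol:
  6665 mmol = 6665 × 10^-3 mol = 6.665
  9036 mmol = 9036 × 10^-3 mol = 9.036
  545 mol → 545
  418600 mmol = 418600 × 10^-3 mol = 418.6
  0.001807 kmol = 0.001807 × 10^3 mol = 1.807
Sum: 6.665 + 9.036 + 545 + 418.6 + 1.807 = 981.108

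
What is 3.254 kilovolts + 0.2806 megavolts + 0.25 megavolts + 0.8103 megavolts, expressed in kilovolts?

In kilovolts:
  3.254 kilovolts → 3.254
  0.2806 megavolts = 0.2806 × 10³ kilovolts = 280.6
  0.25 megavolts = 0.25 × 10³ kilovolts = 250
  0.8103 megavolts = 0.8103 × 10³ kilovolts = 810.3
Sum: 3.254 + 280.6 + 250 + 810.3 = 1344.154

1344.154 kilovolts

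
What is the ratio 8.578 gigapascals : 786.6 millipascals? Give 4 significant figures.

10910000000

(8.578e9) / (786.6e-3) = 0.010905e12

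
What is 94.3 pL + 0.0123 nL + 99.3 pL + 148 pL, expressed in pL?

353.9 pL

In pL:
  94.3 pL → 94.3
  0.0123 nL = 0.0123e3 pL = 12.3
  99.3 pL → 99.3
  148 pL → 148
Sum: 94.3 + 12.3 + 99.3 + 148 = 353.9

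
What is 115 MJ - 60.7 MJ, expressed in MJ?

In MJ:
  115 MJ → 115
  60.7 MJ → 60.7
Difference: 115 - 60.7 = 54.3

54.3 MJ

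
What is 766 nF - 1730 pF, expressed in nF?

In nF:
  766 nF → 766
  1730 pF = 1730 × 10^-3 nF = 1.73
Difference: 766 - 1.73 = 764.27

764.27 nF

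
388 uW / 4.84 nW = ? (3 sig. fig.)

80200

(388 × 10⁻⁶) / (4.84 × 10⁻⁹) = 80.17 × 10³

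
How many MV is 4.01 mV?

milli = 1e-3, mega = 1e6; factor is 1e-9.
4.01 × 1e-9 = 0.00000000401

0.00000000401 MV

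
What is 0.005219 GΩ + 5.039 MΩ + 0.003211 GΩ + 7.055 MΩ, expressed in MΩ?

In MΩ:
  0.005219 GΩ = 0.005219 × 10^3 MΩ = 5.219
  5.039 MΩ → 5.039
  0.003211 GΩ = 0.003211 × 10^3 MΩ = 3.211
  7.055 MΩ → 7.055
Sum: 5.219 + 5.039 + 3.211 + 7.055 = 20.524

20.524 MΩ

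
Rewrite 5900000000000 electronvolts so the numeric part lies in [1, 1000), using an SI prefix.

= 5.9e12 electronvolts; 1e12 is tera.

5.9 teraelectronvolts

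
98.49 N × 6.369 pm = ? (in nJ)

98.49 × 6.369 × 10^-12 = 627.28281 × 10^-12 J

0.62728281 nJ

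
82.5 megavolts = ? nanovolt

mega = 10⁶, nano = 10⁻⁹; factor is 10¹⁵.
82.5 × 10¹⁵ = 82500000000000000

82500000000000000 nanovolts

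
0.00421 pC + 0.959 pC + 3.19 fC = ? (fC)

In fC:
  0.00421 pC = 0.00421 × 10³ fC = 4.21
  0.959 pC = 0.959 × 10³ fC = 959
  3.19 fC → 3.19
Sum: 4.21 + 959 + 3.19 = 966.4

966.4 fC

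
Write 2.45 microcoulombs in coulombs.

0.00000245 coulombs

micro = 1e-6, (no prefix) = 1e0; factor is 1e-6.
2.45 × 1e-6 = 0.00000245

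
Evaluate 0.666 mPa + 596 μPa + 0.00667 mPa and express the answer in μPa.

1268.67 μPa

In μPa:
  0.666 mPa = 0.666 × 10^3 μPa = 666
  596 μPa → 596
  0.00667 mPa = 0.00667 × 10^3 μPa = 6.67
Sum: 666 + 596 + 6.67 = 1268.67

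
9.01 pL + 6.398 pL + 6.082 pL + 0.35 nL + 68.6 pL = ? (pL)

440.09 pL

In pL:
  9.01 pL → 9.01
  6.398 pL → 6.398
  6.082 pL → 6.082
  0.35 nL = 0.35e3 pL = 350
  68.6 pL → 68.6
Sum: 9.01 + 6.398 + 6.082 + 350 + 68.6 = 440.09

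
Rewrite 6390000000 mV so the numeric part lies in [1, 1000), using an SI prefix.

= 6.39 × 10^6 V; 10^6 is mega.

6.39 MV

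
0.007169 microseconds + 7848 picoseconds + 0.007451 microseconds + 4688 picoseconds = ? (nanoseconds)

In nanoseconds:
  0.007169 microseconds = 0.007169 × 10³ nanoseconds = 7.169
  7848 picoseconds = 7848 × 10⁻³ nanoseconds = 7.848
  0.007451 microseconds = 0.007451 × 10³ nanoseconds = 7.451
  4688 picoseconds = 4688 × 10⁻³ nanoseconds = 4.688
Sum: 7.169 + 7.848 + 7.451 + 4.688 = 27.156

27.156 nanoseconds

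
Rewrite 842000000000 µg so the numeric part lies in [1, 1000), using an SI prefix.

= 842 × 10^3 g; 10^3 is kilo.

842 kg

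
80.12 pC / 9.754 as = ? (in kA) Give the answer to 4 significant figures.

8214 kA

(80.12e-12) / (9.754e-18) = 8.21407e6 A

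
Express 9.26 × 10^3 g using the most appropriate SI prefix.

= 9.26 × 10^3 g; 10^3 is kilo.

9.26 kg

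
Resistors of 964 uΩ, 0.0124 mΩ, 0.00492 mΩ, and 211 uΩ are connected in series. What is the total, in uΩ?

1192.32 uΩ

In uΩ:
  964 uΩ → 964
  0.0124 mΩ = 0.0124 × 10^3 uΩ = 12.4
  0.00492 mΩ = 0.00492 × 10^3 uΩ = 4.92
  211 uΩ → 211
Sum: 964 + 12.4 + 4.92 + 211 = 1192.32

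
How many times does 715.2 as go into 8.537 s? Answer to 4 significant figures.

11940000000000000

(8.537) / (715.2 × 10^-18) = 0.011937 × 10^18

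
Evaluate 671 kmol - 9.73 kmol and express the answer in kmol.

In kmol:
  671 kmol → 671
  9.73 kmol → 9.73
Difference: 671 - 9.73 = 661.27

661.27 kmol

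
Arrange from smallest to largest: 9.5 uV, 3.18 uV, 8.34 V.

3.18 uV < 9.5 uV < 8.34 V

9.5 uV = 0.0000095 V
3.18 uV = 0.00000318 V
8.34 V = 8.34 V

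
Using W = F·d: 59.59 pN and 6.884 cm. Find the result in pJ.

59.59e-12 × 6.884e-2 = 410.21756e-14 J

4.1021756 pJ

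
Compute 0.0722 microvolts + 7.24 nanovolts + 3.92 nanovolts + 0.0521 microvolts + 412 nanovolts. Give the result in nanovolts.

In nanovolts:
  0.0722 microvolts = 0.0722e3 nanovolts = 72.2
  7.24 nanovolts → 7.24
  3.92 nanovolts → 3.92
  0.0521 microvolts = 0.0521e3 nanovolts = 52.1
  412 nanovolts → 412
Sum: 72.2 + 7.24 + 3.92 + 52.1 + 412 = 547.46

547.46 nanovolts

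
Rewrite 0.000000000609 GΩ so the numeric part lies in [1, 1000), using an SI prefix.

= 609e-3 Ω; 1e-3 is milli.

609 mΩ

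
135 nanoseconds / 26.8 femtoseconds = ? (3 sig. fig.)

(135 × 10^-9) / (26.8 × 10^-15) = 5.037 × 10^6

5040000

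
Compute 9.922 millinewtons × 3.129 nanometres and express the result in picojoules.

31.045938 picojoules

9.922 × 10^-3 × 3.129 × 10^-9 = 31.045938 × 10^-12 J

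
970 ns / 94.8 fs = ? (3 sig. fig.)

10200000

(970e-9) / (94.8e-15) = 10.23e6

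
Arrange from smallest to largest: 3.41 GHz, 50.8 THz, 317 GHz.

3.41 GHz < 317 GHz < 50.8 THz

3.41 GHz = 3410000000 Hz
50.8 THz = 50800000000000 Hz
317 GHz = 317000000000 Hz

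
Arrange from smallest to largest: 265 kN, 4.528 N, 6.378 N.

265 kN = 265000 N
4.528 N = 4.528 N
6.378 N = 6.378 N

4.528 N < 6.378 N < 265 kN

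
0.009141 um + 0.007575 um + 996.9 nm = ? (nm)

1013.616 nm

In nm:
  0.009141 um = 0.009141e3 nm = 9.141
  0.007575 um = 0.007575e3 nm = 7.575
  996.9 nm → 996.9
Sum: 9.141 + 7.575 + 996.9 = 1013.616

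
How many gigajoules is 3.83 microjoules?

micro = 10⁻⁶, giga = 10⁹; factor is 10⁻¹⁵.
3.83 × 10⁻¹⁵ = 0.00000000000000383

0.00000000000000383 gigajoules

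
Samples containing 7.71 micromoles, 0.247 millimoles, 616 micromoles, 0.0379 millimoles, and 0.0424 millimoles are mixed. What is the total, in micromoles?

951.01 micromoles

In micromoles:
  7.71 micromoles → 7.71
  0.247 millimoles = 0.247e3 micromoles = 247
  616 micromoles → 616
  0.0379 millimoles = 0.0379e3 micromoles = 37.9
  0.0424 millimoles = 0.0424e3 micromoles = 42.4
Sum: 7.71 + 247 + 616 + 37.9 + 42.4 = 951.01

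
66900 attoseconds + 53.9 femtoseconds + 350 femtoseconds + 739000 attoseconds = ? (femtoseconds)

1209.8 femtoseconds

In femtoseconds:
  66900 attoseconds = 66900 × 10⁻³ femtoseconds = 66.9
  53.9 femtoseconds → 53.9
  350 femtoseconds → 350
  739000 attoseconds = 739000 × 10⁻³ femtoseconds = 739
Sum: 66.9 + 53.9 + 350 + 739 = 1209.8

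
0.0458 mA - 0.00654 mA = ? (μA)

In μA:
  0.0458 mA = 0.0458e3 μA = 45.8
  0.00654 mA = 0.00654e3 μA = 6.54
Difference: 45.8 - 6.54 = 39.26

39.26 μA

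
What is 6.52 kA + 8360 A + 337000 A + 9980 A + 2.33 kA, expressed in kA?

In kA:
  6.52 kA → 6.52
  8360 A = 8360e-3 kA = 8.36
  337000 A = 337000e-3 kA = 337
  9980 A = 9980e-3 kA = 9.98
  2.33 kA → 2.33
Sum: 6.52 + 8.36 + 337 + 9.98 + 2.33 = 364.19

364.19 kA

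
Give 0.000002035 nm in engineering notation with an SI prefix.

2.035 fm

= 2.035 × 10⁻¹⁵ m; 10⁻¹⁵ is femto.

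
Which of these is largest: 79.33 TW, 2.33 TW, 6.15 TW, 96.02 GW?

79.33 TW = 79330000000000 W
2.33 TW = 2330000000000 W
6.15 TW = 6150000000000 W
96.02 GW = 96020000000 W

79.33 TW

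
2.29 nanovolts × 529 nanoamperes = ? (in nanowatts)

0.00000121141 nanowatts

2.29 × 10^-9 × 529 × 10^-9 = 1211.41 × 10^-18 W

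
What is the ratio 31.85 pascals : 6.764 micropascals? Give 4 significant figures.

4709000

(31.85) / (6.764 × 10^-6) = 4.7088 × 10^6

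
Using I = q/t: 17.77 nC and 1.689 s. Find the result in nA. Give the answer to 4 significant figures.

(17.77e-9) / (1.689) = 10.521e-9 A

10.52 nA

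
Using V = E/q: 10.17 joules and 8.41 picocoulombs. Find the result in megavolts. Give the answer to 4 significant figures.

(10.17) / (8.41 × 10⁻¹²) = 1.20927 × 10¹² V

1209000 megavolts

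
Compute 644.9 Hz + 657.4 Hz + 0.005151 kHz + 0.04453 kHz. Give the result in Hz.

1351.981 Hz

In Hz:
  644.9 Hz → 644.9
  657.4 Hz → 657.4
  0.005151 kHz = 0.005151 × 10^3 Hz = 5.151
  0.04453 kHz = 0.04453 × 10^3 Hz = 44.53
Sum: 644.9 + 657.4 + 5.151 + 44.53 = 1351.981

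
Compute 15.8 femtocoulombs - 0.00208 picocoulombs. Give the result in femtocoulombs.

13.72 femtocoulombs

In femtocoulombs:
  15.8 femtocoulombs → 15.8
  0.00208 picocoulombs = 0.00208 × 10^3 femtocoulombs = 2.08
Difference: 15.8 - 2.08 = 13.72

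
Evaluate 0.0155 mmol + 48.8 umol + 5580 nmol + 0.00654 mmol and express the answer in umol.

In umol:
  0.0155 mmol = 0.0155 × 10³ umol = 15.5
  48.8 umol → 48.8
  5580 nmol = 5580 × 10⁻³ umol = 5.58
  0.00654 mmol = 0.00654 × 10³ umol = 6.54
Sum: 15.5 + 48.8 + 5.58 + 6.54 = 76.42

76.42 umol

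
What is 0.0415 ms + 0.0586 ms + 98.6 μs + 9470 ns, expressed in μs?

In μs:
  0.0415 ms = 0.0415e3 μs = 41.5
  0.0586 ms = 0.0586e3 μs = 58.6
  98.6 μs → 98.6
  9470 ns = 9470e-3 μs = 9.47
Sum: 41.5 + 58.6 + 98.6 + 9.47 = 208.17

208.17 μs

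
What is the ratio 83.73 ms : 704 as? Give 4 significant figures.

(83.73 × 10⁻³) / (704 × 10⁻¹⁸) = 0.11893 × 10¹⁵

118900000000000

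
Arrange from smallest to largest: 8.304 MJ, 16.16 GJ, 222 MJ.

8.304 MJ = 8304000 J
16.16 GJ = 16160000000 J
222 MJ = 222000000 J

8.304 MJ < 222 MJ < 16.16 GJ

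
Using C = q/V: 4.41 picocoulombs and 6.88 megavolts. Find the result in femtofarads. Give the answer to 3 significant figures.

(4.41e-12) / (6.88e6) = 0.64099e-18 F

0.000641 femtofarads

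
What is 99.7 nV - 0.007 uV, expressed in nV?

92.7 nV

In nV:
  99.7 nV → 99.7
  0.007 uV = 0.007 × 10^3 nV = 7
Difference: 99.7 - 7 = 92.7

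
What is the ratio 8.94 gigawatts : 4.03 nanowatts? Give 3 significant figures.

2220000000000000000

(8.94 × 10⁹) / (4.03 × 10⁻⁹) = 2.218 × 10¹⁸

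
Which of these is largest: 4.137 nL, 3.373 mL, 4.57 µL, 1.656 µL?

3.373 mL

4.137 nL = 0.000000004137 L
3.373 mL = 0.003373 L
4.57 µL = 0.00000457 L
1.656 µL = 0.000001656 L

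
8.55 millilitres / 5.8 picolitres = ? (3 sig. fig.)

(8.55 × 10^-3) / (5.8 × 10^-12) = 1.474 × 10^9

1470000000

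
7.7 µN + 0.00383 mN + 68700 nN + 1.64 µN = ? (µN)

In µN:
  7.7 µN → 7.7
  0.00383 mN = 0.00383 × 10³ µN = 3.83
  68700 nN = 68700 × 10⁻³ µN = 68.7
  1.64 µN → 1.64
Sum: 7.7 + 3.83 + 68.7 + 1.64 = 81.87

81.87 µN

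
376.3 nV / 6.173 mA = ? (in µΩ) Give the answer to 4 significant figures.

60.96 µΩ

(376.3e-9) / (6.173e-3) = 60.959e-6 Ω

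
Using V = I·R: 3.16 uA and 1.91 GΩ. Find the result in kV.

3.16e-6 × 1.91e9 = 6.0356e3 V

6.0356 kV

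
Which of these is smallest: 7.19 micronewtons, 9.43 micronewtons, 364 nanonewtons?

364 nanonewtons

7.19 micronewtons = 0.00000719 newtons
9.43 micronewtons = 0.00000943 newtons
364 nanonewtons = 0.000000364 newtons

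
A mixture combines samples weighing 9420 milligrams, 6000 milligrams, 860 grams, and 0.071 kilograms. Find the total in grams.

In grams:
  9420 milligrams = 9420 × 10^-3 grams = 9.42
  6000 milligrams = 6000 × 10^-3 grams = 6
  860 grams → 860
  0.071 kilograms = 0.071 × 10^3 grams = 71
Sum: 9.42 + 6 + 860 + 71 = 946.42

946.42 grams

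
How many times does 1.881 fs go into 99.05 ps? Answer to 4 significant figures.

52660

(99.05 × 10⁻¹²) / (1.881 × 10⁻¹⁵) = 52.658 × 10³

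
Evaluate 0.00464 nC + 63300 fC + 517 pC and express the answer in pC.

In pC:
  0.00464 nC = 0.00464 × 10^3 pC = 4.64
  63300 fC = 63300 × 10^-3 pC = 63.3
  517 pC → 517
Sum: 4.64 + 63.3 + 517 = 584.94

584.94 pC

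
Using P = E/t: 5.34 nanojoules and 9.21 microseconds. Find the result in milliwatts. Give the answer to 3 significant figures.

0.580 milliwatts

(5.34 × 10^-9) / (9.21 × 10^-6) = 0.5798 × 10^-3 W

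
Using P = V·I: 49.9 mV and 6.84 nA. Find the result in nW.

49.9 × 10⁻³ × 6.84 × 10⁻⁹ = 341.316 × 10⁻¹² W

0.341316 nW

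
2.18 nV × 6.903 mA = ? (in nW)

2.18e-9 × 6.903e-3 = 15.04854e-12 W

0.01504854 nW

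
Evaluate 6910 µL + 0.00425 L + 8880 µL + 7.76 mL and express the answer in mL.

In mL:
  6910 µL = 6910 × 10⁻³ mL = 6.91
  0.00425 L = 0.00425 × 10³ mL = 4.25
  8880 µL = 8880 × 10⁻³ mL = 8.88
  7.76 mL → 7.76
Sum: 6.91 + 4.25 + 8.88 + 7.76 = 27.8

27.8 mL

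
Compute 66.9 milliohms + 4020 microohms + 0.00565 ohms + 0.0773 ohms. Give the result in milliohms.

153.87 milliohms

In milliohms:
  66.9 milliohms → 66.9
  4020 microohms = 4020e-3 milliohms = 4.02
  0.00565 ohms = 0.00565e3 milliohms = 5.65
  0.0773 ohms = 0.0773e3 milliohms = 77.3
Sum: 66.9 + 4.02 + 5.65 + 77.3 = 153.87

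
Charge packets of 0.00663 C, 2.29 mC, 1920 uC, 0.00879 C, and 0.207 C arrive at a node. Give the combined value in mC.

226.63 mC

In mC:
  0.00663 C = 0.00663 × 10^3 mC = 6.63
  2.29 mC → 2.29
  1920 uC = 1920 × 10^-3 mC = 1.92
  0.00879 C = 0.00879 × 10^3 mC = 8.79
  0.207 C = 0.207 × 10^3 mC = 207
Sum: 6.63 + 2.29 + 1.92 + 8.79 + 207 = 226.63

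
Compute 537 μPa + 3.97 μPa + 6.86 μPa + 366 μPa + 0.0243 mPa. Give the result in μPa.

In μPa:
  537 μPa → 537
  3.97 μPa → 3.97
  6.86 μPa → 6.86
  366 μPa → 366
  0.0243 mPa = 0.0243e3 μPa = 24.3
Sum: 537 + 3.97 + 6.86 + 366 + 24.3 = 938.13

938.13 μPa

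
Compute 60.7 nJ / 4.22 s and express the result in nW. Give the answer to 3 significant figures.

(60.7 × 10⁻⁹) / (4.22) = 14.384 × 10⁻⁹ W

14.4 nW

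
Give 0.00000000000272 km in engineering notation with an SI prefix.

= 2.72e-9 m; 1e-9 is nano.

2.72 nm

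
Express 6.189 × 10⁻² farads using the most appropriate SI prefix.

61.89 millifarads

= 61.89 × 10⁻³ farads; 10⁻³ is milli.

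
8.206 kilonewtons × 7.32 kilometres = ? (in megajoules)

8.206e3 × 7.32e3 = 60.06792e6 J

60.06792 megajoules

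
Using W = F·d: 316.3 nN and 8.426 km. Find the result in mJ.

2.6651438 mJ

316.3e-9 × 8.426e3 = 2665.1438e-6 J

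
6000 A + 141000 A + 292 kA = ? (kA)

439 kA

In kA:
  6000 A = 6000 × 10⁻³ kA = 6
  141000 A = 141000 × 10⁻³ kA = 141
  292 kA → 292
Sum: 6 + 141 + 292 = 439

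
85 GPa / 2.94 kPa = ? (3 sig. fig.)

(85e9) / (2.94e3) = 28.91e6

28900000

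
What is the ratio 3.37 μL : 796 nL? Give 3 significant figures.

(3.37 × 10^-6) / (796 × 10^-9) = 0.004234 × 10^3

4.23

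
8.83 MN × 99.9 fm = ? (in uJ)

0.882117 uJ

8.83e6 × 99.9e-15 = 882.117e-9 J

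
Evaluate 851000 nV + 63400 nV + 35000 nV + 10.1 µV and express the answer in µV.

959.5 µV

In µV:
  851000 nV = 851000 × 10⁻³ µV = 851
  63400 nV = 63400 × 10⁻³ µV = 63.4
  35000 nV = 35000 × 10⁻³ µV = 35
  10.1 µV → 10.1
Sum: 851 + 63.4 + 35 + 10.1 = 959.5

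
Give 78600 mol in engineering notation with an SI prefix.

= 78.6 × 10^3 mol; 10^3 is kilo.

78.6 kmol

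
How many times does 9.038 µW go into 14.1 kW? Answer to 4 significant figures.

1560000000

(14.1 × 10³) / (9.038 × 10⁻⁶) = 1.5601 × 10⁹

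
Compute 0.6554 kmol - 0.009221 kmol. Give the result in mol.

646.179 mol

In mol:
  0.6554 kmol = 0.6554 × 10³ mol = 655.4
  0.009221 kmol = 0.009221 × 10³ mol = 9.221
Difference: 655.4 - 9.221 = 646.179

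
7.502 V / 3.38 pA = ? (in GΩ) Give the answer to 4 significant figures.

2220 GΩ

(7.502) / (3.38 × 10^-12) = 2.21953 × 10^12 Ω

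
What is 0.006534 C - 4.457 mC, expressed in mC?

2.077 mC

In mC:
  0.006534 C = 0.006534e3 mC = 6.534
  4.457 mC → 4.457
Difference: 6.534 - 4.457 = 2.077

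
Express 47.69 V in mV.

(no prefix) = 10^0, milli = 10^-3; factor is 10^3.
47.69 × 10^3 = 47690

47690 mV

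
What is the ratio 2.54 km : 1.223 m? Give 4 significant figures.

(2.54e3) / (1.223) = 2.0769e3

2077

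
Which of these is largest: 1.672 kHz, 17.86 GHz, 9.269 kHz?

1.672 kHz = 1672 Hz
17.86 GHz = 17860000000 Hz
9.269 kHz = 9269 Hz

17.86 GHz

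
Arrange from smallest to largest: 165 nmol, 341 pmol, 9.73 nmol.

341 pmol < 9.73 nmol < 165 nmol

165 nmol = 0.000000165 mol
341 pmol = 0.000000000341 mol
9.73 nmol = 0.00000000973 mol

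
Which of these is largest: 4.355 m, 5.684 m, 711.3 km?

711.3 km

4.355 m = 4.355 m
5.684 m = 5.684 m
711.3 km = 711300 m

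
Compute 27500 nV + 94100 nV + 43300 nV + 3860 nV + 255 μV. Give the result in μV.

423.76 μV

In μV:
  27500 nV = 27500 × 10⁻³ μV = 27.5
  94100 nV = 94100 × 10⁻³ μV = 94.1
  43300 nV = 43300 × 10⁻³ μV = 43.3
  3860 nV = 3860 × 10⁻³ μV = 3.86
  255 μV → 255
Sum: 27.5 + 94.1 + 43.3 + 3.86 + 255 = 423.76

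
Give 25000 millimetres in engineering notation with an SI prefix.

25 metres

= 25 metres; mantissa already in [1, 1000).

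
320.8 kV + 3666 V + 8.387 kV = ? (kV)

332.853 kV

In kV:
  320.8 kV → 320.8
  3666 V = 3666e-3 kV = 3.666
  8.387 kV → 8.387
Sum: 320.8 + 3.666 + 8.387 = 332.853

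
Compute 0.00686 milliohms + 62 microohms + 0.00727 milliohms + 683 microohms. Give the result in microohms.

In microohms:
  0.00686 milliohms = 0.00686 × 10^3 microohms = 6.86
  62 microohms → 62
  0.00727 milliohms = 0.00727 × 10^3 microohms = 7.27
  683 microohms → 683
Sum: 6.86 + 62 + 7.27 + 683 = 759.13

759.13 microohms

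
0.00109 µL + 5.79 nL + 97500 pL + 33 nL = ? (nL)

In nL:
  0.00109 µL = 0.00109 × 10³ nL = 1.09
  5.79 nL → 5.79
  97500 pL = 97500 × 10⁻³ nL = 97.5
  33 nL → 33
Sum: 1.09 + 5.79 + 97.5 + 33 = 137.38

137.38 nL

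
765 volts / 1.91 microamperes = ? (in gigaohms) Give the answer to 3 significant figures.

0.401 gigaohms

(765) / (1.91 × 10⁻⁶) = 400.52 × 10⁶ Ω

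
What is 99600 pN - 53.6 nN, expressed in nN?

46 nN

In nN:
  99600 pN = 99600 × 10^-3 nN = 99.6
  53.6 nN → 53.6
Difference: 99.6 - 53.6 = 46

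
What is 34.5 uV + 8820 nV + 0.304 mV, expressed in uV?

347.32 uV

In uV:
  34.5 uV → 34.5
  8820 nV = 8820 × 10^-3 uV = 8.82
  0.304 mV = 0.304 × 10^3 uV = 304
Sum: 34.5 + 8.82 + 304 = 347.32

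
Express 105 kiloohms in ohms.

kilo = 1e3, (no prefix) = 1e0; factor is 1e3.
105 × 1e3 = 105000

105000 ohms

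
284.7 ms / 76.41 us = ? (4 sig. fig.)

(284.7e-3) / (76.41e-6) = 3.726e3

3726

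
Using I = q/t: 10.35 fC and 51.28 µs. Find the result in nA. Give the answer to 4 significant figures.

(10.35 × 10⁻¹⁵) / (51.28 × 10⁻⁶) = 0.201833 × 10⁻⁹ A

0.2018 nA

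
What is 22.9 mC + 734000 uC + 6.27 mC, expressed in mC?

763.17 mC

In mC:
  22.9 mC → 22.9
  734000 uC = 734000e-3 mC = 734
  6.27 mC → 6.27
Sum: 22.9 + 734 + 6.27 = 763.17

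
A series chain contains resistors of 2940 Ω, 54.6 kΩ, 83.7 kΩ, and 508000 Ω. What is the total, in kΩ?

649.24 kΩ

In kΩ:
  2940 Ω = 2940 × 10^-3 kΩ = 2.94
  54.6 kΩ → 54.6
  83.7 kΩ → 83.7
  508000 Ω = 508000 × 10^-3 kΩ = 508
Sum: 2.94 + 54.6 + 83.7 + 508 = 649.24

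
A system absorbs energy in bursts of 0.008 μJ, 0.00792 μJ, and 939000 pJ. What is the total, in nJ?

954.92 nJ

In nJ:
  0.008 μJ = 0.008 × 10^3 nJ = 8
  0.00792 μJ = 0.00792 × 10^3 nJ = 7.92
  939000 pJ = 939000 × 10^-3 nJ = 939
Sum: 8 + 7.92 + 939 = 954.92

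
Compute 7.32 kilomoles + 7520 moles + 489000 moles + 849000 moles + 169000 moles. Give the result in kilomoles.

In kilomoles:
  7.32 kilomoles → 7.32
  7520 moles = 7520e-3 kilomoles = 7.52
  489000 moles = 489000e-3 kilomoles = 489
  849000 moles = 849000e-3 kilomoles = 849
  169000 moles = 169000e-3 kilomoles = 169
Sum: 7.32 + 7.52 + 489 + 849 + 169 = 1521.84

1521.84 kilomoles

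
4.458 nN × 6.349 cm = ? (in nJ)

4.458 × 10^-9 × 6.349 × 10^-2 = 28.303842 × 10^-11 J

0.28303842 nJ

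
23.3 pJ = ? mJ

pico = 1e-12, milli = 1e-3; factor is 1e-9.
23.3 × 1e-9 = 0.0000000233

0.0000000233 mJ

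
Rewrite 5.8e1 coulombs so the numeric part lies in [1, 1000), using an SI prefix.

58 coulombs

= 58 coulombs; mantissa already in [1, 1000).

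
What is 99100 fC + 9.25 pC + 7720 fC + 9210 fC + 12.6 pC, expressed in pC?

137.88 pC

In pC:
  99100 fC = 99100 × 10⁻³ pC = 99.1
  9.25 pC → 9.25
  7720 fC = 7720 × 10⁻³ pC = 7.72
  9210 fC = 9210 × 10⁻³ pC = 9.21
  12.6 pC → 12.6
Sum: 99.1 + 9.25 + 7.72 + 9.21 + 12.6 = 137.88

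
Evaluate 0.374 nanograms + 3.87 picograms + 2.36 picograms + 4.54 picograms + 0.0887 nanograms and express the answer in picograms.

473.47 picograms

In picograms:
  0.374 nanograms = 0.374 × 10^3 picograms = 374
  3.87 picograms → 3.87
  2.36 picograms → 2.36
  4.54 picograms → 4.54
  0.0887 nanograms = 0.0887 × 10^3 picograms = 88.7
Sum: 374 + 3.87 + 2.36 + 4.54 + 88.7 = 473.47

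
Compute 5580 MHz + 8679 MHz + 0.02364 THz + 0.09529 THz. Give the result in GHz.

In GHz:
  5580 MHz = 5580 × 10⁻³ GHz = 5.58
  8679 MHz = 8679 × 10⁻³ GHz = 8.679
  0.02364 THz = 0.02364 × 10³ GHz = 23.64
  0.09529 THz = 0.09529 × 10³ GHz = 95.29
Sum: 5.58 + 8.679 + 23.64 + 95.29 = 133.189

133.189 GHz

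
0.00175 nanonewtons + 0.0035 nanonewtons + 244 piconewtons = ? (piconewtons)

In piconewtons:
  0.00175 nanonewtons = 0.00175 × 10³ piconewtons = 1.75
  0.0035 nanonewtons = 0.0035 × 10³ piconewtons = 3.5
  244 piconewtons → 244
Sum: 1.75 + 3.5 + 244 = 249.25

249.25 piconewtons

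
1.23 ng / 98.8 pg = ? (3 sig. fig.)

(1.23e-9) / (98.8e-12) = 0.01245e3

12.4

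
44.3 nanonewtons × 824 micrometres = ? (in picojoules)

44.3 × 10⁻⁹ × 824 × 10⁻⁶ = 36503.2 × 10⁻¹⁵ J

36.5032 picojoules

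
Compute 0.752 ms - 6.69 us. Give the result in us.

745.31 us

In us:
  0.752 ms = 0.752 × 10³ us = 752
  6.69 us → 6.69
Difference: 752 - 6.69 = 745.31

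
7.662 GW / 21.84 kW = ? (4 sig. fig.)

(7.662e9) / (21.84e3) = 0.35082e6

350800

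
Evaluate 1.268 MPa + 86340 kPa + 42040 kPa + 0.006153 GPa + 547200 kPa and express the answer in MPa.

683.001 MPa

In MPa:
  1.268 MPa → 1.268
  86340 kPa = 86340e-3 MPa = 86.34
  42040 kPa = 42040e-3 MPa = 42.04
  0.006153 GPa = 0.006153e3 MPa = 6.153
  547200 kPa = 547200e-3 MPa = 547.2
Sum: 1.268 + 86.34 + 42.04 + 6.153 + 547.2 = 683.001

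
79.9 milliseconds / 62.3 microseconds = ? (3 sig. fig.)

(79.9 × 10⁻³) / (62.3 × 10⁻⁶) = 1.283 × 10³

1280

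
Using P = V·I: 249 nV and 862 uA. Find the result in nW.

0.214638 nW

249 × 10^-9 × 862 × 10^-6 = 214638 × 10^-15 W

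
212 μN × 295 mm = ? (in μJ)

62.54 μJ

212e-6 × 295e-3 = 62540e-9 J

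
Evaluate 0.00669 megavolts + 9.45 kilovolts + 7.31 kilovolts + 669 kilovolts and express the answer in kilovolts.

In kilovolts:
  0.00669 megavolts = 0.00669e3 kilovolts = 6.69
  9.45 kilovolts → 9.45
  7.31 kilovolts → 7.31
  669 kilovolts → 669
Sum: 6.69 + 9.45 + 7.31 + 669 = 692.45

692.45 kilovolts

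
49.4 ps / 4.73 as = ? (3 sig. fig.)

(49.4 × 10^-12) / (4.73 × 10^-18) = 10.44 × 10^6

10400000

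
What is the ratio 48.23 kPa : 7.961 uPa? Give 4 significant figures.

(48.23 × 10^3) / (7.961 × 10^-6) = 6.0583 × 10^9

6058000000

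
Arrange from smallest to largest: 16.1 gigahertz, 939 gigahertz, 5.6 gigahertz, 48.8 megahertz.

16.1 gigahertz = 16100000000 hertz
939 gigahertz = 939000000000 hertz
5.6 gigahertz = 5600000000 hertz
48.8 megahertz = 48800000 hertz

48.8 megahertz < 5.6 gigahertz < 16.1 gigahertz < 939 gigahertz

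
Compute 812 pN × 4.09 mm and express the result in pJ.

812e-12 × 4.09e-3 = 3321.08e-15 J

3.32108 pJ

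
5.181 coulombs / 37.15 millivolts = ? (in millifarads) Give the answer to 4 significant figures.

139500 millifarads

(5.181) / (37.15 × 10⁻³) = 0.139462 × 10³ F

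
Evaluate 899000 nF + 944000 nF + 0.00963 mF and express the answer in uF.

1852.63 uF

In uF:
  899000 nF = 899000 × 10^-3 uF = 899
  944000 nF = 944000 × 10^-3 uF = 944
  0.00963 mF = 0.00963 × 10^3 uF = 9.63
Sum: 899 + 944 + 9.63 = 1852.63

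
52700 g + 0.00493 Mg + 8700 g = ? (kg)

66.33 kg

In kg:
  52700 g = 52700 × 10⁻³ kg = 52.7
  0.00493 Mg = 0.00493 × 10³ kg = 4.93
  8700 g = 8700 × 10⁻³ kg = 8.7
Sum: 52.7 + 4.93 + 8.7 = 66.33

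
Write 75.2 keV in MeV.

kilo = 1e3, mega = 1e6; factor is 1e-3.
75.2 × 1e-3 = 0.0752

0.0752 MeV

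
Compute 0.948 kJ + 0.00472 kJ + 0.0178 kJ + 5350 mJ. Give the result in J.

975.87 J

In J:
  0.948 kJ = 0.948e3 J = 948
  0.00472 kJ = 0.00472e3 J = 4.72
  0.0178 kJ = 0.0178e3 J = 17.8
  5350 mJ = 5350e-3 J = 5.35
Sum: 948 + 4.72 + 17.8 + 5.35 = 975.87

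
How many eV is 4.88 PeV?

4880000000000000 eV

peta = 10¹⁵, (no prefix) = 10⁰; factor is 10¹⁵.
4.88 × 10¹⁵ = 4880000000000000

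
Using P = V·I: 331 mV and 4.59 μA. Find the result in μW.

331e-3 × 4.59e-6 = 1519.29e-9 W

1.51929 μW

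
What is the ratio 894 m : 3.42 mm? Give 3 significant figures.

(894) / (3.42e-3) = 261.4e3

261000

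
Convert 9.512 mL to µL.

milli = 1e-3, micro = 1e-6; factor is 1e3.
9.512 × 1e3 = 9512

9512 µL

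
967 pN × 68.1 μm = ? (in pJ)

0.0658527 pJ

967 × 10^-12 × 68.1 × 10^-6 = 65852.7 × 10^-18 J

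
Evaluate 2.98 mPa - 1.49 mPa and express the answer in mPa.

1.49 mPa

In mPa:
  2.98 mPa → 2.98
  1.49 mPa → 1.49
Difference: 2.98 - 1.49 = 1.49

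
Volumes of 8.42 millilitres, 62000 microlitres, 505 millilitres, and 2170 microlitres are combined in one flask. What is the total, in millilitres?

577.59 millilitres

In millilitres:
  8.42 millilitres → 8.42
  62000 microlitres = 62000 × 10⁻³ millilitres = 62
  505 millilitres → 505
  2170 microlitres = 2170 × 10⁻³ millilitres = 2.17
Sum: 8.42 + 62 + 505 + 2.17 = 577.59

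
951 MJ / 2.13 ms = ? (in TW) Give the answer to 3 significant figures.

(951 × 10⁶) / (2.13 × 10⁻³) = 446.48 × 10⁹ W

0.446 TW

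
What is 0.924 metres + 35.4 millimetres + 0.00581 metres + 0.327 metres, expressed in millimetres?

In millimetres:
  0.924 metres = 0.924 × 10³ millimetres = 924
  35.4 millimetres → 35.4
  0.00581 metres = 0.00581 × 10³ millimetres = 5.81
  0.327 metres = 0.327 × 10³ millimetres = 327
Sum: 924 + 35.4 + 5.81 + 327 = 1292.21

1292.21 millimetres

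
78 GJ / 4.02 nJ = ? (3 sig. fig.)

19400000000000000000

(78 × 10⁹) / (4.02 × 10⁻⁹) = 19.4 × 10¹⁸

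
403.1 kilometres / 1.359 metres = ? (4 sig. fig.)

(403.1 × 10³) / (1.359) = 296.62 × 10³

296600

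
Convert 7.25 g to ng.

7250000000 ng

(no prefix) = 10^0, nano = 10^-9; factor is 10^9.
7.25 × 10^9 = 7250000000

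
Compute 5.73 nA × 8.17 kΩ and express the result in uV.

46.8141 uV

5.73 × 10^-9 × 8.17 × 10^3 = 46.8141 × 10^-6 V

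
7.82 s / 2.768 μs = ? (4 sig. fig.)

(7.82) / (2.768 × 10⁻⁶) = 2.8251 × 10⁶

2825000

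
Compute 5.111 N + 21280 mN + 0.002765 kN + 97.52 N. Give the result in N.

126.676 N

In N:
  5.111 N → 5.111
  21280 mN = 21280 × 10⁻³ N = 21.28
  0.002765 kN = 0.002765 × 10³ N = 2.765
  97.52 N → 97.52
Sum: 5.111 + 21.28 + 2.765 + 97.52 = 126.676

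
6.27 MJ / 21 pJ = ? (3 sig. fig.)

(6.27 × 10⁶) / (21 × 10⁻¹²) = 0.2986 × 10¹⁸

299000000000000000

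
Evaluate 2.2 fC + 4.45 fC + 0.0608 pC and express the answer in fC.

In fC:
  2.2 fC → 2.2
  4.45 fC → 4.45
  0.0608 pC = 0.0608e3 fC = 60.8
Sum: 2.2 + 4.45 + 60.8 = 67.45

67.45 fC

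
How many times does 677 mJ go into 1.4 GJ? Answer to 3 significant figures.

(1.4e9) / (677e-3) = 0.002068e12

2070000000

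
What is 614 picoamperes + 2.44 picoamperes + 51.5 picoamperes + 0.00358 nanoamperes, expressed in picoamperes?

671.52 picoamperes

In picoamperes:
  614 picoamperes → 614
  2.44 picoamperes → 2.44
  51.5 picoamperes → 51.5
  0.00358 nanoamperes = 0.00358e3 picoamperes = 3.58
Sum: 614 + 2.44 + 51.5 + 3.58 = 671.52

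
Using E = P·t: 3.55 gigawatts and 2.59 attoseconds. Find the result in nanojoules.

9.1945 nanojoules

3.55 × 10^9 × 2.59 × 10^-18 = 9.1945 × 10^-9 J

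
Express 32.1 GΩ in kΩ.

32100000 kΩ

giga = 1e9, kilo = 1e3; factor is 1e6.
32.1 × 1e6 = 32100000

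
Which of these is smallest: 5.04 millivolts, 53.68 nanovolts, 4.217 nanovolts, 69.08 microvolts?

4.217 nanovolts

5.04 millivolts = 0.00504 volts
53.68 nanovolts = 0.00000005368 volts
4.217 nanovolts = 0.000000004217 volts
69.08 microvolts = 0.00006908 volts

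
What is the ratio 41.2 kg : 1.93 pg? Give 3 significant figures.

(41.2e3) / (1.93e-12) = 21.35e15

21300000000000000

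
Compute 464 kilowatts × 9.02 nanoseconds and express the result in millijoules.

4.18528 millijoules

464 × 10^3 × 9.02 × 10^-9 = 4185.28 × 10^-6 J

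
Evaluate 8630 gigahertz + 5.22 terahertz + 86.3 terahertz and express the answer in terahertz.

In terahertz:
  8630 gigahertz = 8630 × 10⁻³ terahertz = 8.63
  5.22 terahertz → 5.22
  86.3 terahertz → 86.3
Sum: 8.63 + 5.22 + 86.3 = 100.15

100.15 terahertz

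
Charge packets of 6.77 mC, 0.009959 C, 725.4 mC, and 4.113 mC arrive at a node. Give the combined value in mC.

746.242 mC

In mC:
  6.77 mC → 6.77
  0.009959 C = 0.009959e3 mC = 9.959
  725.4 mC → 725.4
  4.113 mC → 4.113
Sum: 6.77 + 9.959 + 725.4 + 4.113 = 746.242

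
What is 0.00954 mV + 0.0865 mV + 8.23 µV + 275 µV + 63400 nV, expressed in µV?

442.67 µV

In µV:
  0.00954 mV = 0.00954 × 10³ µV = 9.54
  0.0865 mV = 0.0865 × 10³ µV = 86.5
  8.23 µV → 8.23
  275 µV → 275
  63400 nV = 63400 × 10⁻³ µV = 63.4
Sum: 9.54 + 86.5 + 8.23 + 275 + 63.4 = 442.67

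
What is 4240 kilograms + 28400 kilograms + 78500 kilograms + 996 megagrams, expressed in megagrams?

In megagrams:
  4240 kilograms = 4240 × 10⁻³ megagrams = 4.24
  28400 kilograms = 28400 × 10⁻³ megagrams = 28.4
  78500 kilograms = 78500 × 10⁻³ megagrams = 78.5
  996 megagrams → 996
Sum: 4.24 + 28.4 + 78.5 + 996 = 1107.14

1107.14 megagrams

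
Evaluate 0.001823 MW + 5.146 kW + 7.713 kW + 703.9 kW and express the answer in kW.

In kW:
  0.001823 MW = 0.001823 × 10^3 kW = 1.823
  5.146 kW → 5.146
  7.713 kW → 7.713
  703.9 kW → 703.9
Sum: 1.823 + 5.146 + 7.713 + 703.9 = 718.582

718.582 kW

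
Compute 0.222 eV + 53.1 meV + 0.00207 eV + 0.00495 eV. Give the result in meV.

In meV:
  0.222 eV = 0.222 × 10^3 meV = 222
  53.1 meV → 53.1
  0.00207 eV = 0.00207 × 10^3 meV = 2.07
  0.00495 eV = 0.00495 × 10^3 meV = 4.95
Sum: 222 + 53.1 + 2.07 + 4.95 = 282.12

282.12 meV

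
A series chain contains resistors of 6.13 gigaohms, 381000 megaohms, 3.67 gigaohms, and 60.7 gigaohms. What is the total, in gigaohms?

451.5 gigaohms

In gigaohms:
  6.13 gigaohms → 6.13
  381000 megaohms = 381000e-3 gigaohms = 381
  3.67 gigaohms → 3.67
  60.7 gigaohms → 60.7
Sum: 6.13 + 381 + 3.67 + 60.7 = 451.5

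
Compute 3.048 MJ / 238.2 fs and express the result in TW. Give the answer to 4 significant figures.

12800000 TW

(3.048 × 10^6) / (238.2 × 10^-15) = 0.012796 × 10^21 W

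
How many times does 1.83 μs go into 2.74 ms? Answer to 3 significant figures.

1500

(2.74e-3) / (1.83e-6) = 1.497e3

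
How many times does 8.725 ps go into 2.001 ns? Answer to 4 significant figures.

(2.001e-9) / (8.725e-12) = 0.22934e3

229.3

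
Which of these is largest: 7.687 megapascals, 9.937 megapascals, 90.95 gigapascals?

90.95 gigapascals

7.687 megapascals = 7687000 pascals
9.937 megapascals = 9937000 pascals
90.95 gigapascals = 90950000000 pascals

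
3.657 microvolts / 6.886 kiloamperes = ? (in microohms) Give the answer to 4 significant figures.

(3.657 × 10^-6) / (6.886 × 10^3) = 0.531078 × 10^-9 Ω

0.0005311 microohms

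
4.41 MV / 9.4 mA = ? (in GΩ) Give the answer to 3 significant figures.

0.469 GΩ

(4.41 × 10^6) / (9.4 × 10^-3) = 0.46915 × 10^9 Ω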